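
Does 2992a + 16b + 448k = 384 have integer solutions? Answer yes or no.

yes

gcd(2992, 16) = 16  (2992 = 187*16).
gcd(16, 448) = 16.
16 divides 384, so integer solutions exist.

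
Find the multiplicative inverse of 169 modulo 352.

gcd(352, 169):
  352 = 2*169 + 14
  169 = 12*14 + 1
  14 = 14*1
so gcd(352, 169) = 1.
Back-substitute for Bézout coefficients:
  1 = 169 - 12*14
  ... = 169*(25) + 352*(-12)
So 169*25 ≡ 1 (mod 352), and 25 mod 352 = 25.

25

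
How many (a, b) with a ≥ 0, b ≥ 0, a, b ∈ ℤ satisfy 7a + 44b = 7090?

gcd(44, 7):
  44 = 6×7 + 2
  7 = 3×2 + 1
  2 = 2×1
so gcd(44, 7) = 1.
Back-substitute for Bézout coefficients:
  1 = 7 - 3×2
  ... = 7×(19) + 44×(-3)
Scale by 7090: one solution is (134710, -21270). Reduce a mod 44: (26, 157).
General: a = 26 + 44t, b = 157 - 7t.
a ≥ 0 ⇒ t ≥ 0; b ≥ 0 ⇒ t ≤ 22. So t ∈ [0, 22]: 23 solutions.

23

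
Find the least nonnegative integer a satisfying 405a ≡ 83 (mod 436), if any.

gcd(436, 405):
  436 = 1·405 + 31
  405 = 13·31 + 2
  31 = 15·2 + 1
  2 = 2·1
so gcd(436, 405) = 1.
1 divides 83, so solutions exist.
Back-substitute for Bézout coefficients:
  1 = 31 - 15·2
  ... = 405·(-211) + 436·(196)
So 405·(-211) ≡ 1 (mod 436); multiply by 83: a ≡ -17513 (mod 436).
Smallest nonnegative: a = -17513 mod 436 = 363.

363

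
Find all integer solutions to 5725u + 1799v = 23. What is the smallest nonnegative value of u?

565

gcd(5725, 1799):
  5725 = 3*1799 + 328
  1799 = 5*328 + 159
  328 = 2*159 + 10
  159 = 15*10 + 9
  10 = 1*9 + 1
  9 = 9*1
so gcd(5725, 1799) = 1.
1 divides 23, so solutions exist.
Back-substitute for Bézout coefficients:
  1 = 10 - 1*9
  ... = 5725*(181) + 1799*(-576)
Scale by 23/1 = 23: (u₀, v₀) = (4163, -13248).
General solution: u = 4163 + 1799t, v = -13248 - 5725t for integer t.
u ≥ 0: smallest is 4163 mod 1799 = 565 (at t = -2), with v = -1798.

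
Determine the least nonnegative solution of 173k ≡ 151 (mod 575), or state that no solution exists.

gcd(575, 173):
  575 = 3·173 + 56
  173 = 3·56 + 5
  56 = 11·5 + 1
  5 = 5·1
so gcd(575, 173) = 1.
1 divides 151, so solutions exist.
Back-substitute for Bézout coefficients:
  1 = 56 - 11·5
  ... = 173·(-113) + 575·(34)
So 173·(-113) ≡ 1 (mod 575); multiply by 151: k ≡ -17063 (mod 575).
Smallest nonnegative: k = -17063 mod 575 = 187.

187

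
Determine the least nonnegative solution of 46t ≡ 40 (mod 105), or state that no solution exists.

gcd(105, 46):
  105 = 2×46 + 13
  46 = 3×13 + 7
  13 = 1×7 + 6
  7 = 1×6 + 1
  6 = 6×1
so gcd(105, 46) = 1.
1 divides 40, so solutions exist.
Back-substitute for Bézout coefficients:
  1 = 7 - 1×6
  ... = 46×(16) + 105×(-7)
So 46×(16) ≡ 1 (mod 105); multiply by 40: t ≡ 640 (mod 105).
Smallest nonnegative: t = 640 mod 105 = 10.

10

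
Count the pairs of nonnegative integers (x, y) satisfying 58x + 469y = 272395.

10

gcd(469, 58):
  469 = 8*58 + 5
  58 = 11*5 + 3
  5 = 1*3 + 2
  3 = 1*2 + 1
  2 = 2*1
so gcd(469, 58) = 1.
Back-substitute for Bézout coefficients:
  1 = 3 - 1*2
  ... = 58*(186) + 469*(-23)
Scale by 272395: one solution is (50665470, -6265085). Reduce x mod 469: (338, 539).
General: x = 338 + 469t, y = 539 - 58t.
x ≥ 0 ⇒ t ≥ 0; y ≥ 0 ⇒ t ≤ 9. So t ∈ [0, 9]: 10 solutions.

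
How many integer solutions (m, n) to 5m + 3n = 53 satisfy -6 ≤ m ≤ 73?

gcd(5, 3) = 1  (5 = 1*3 + 2, 3 = 1*2 + 1, 2 = 2*1).
Back-substituting, 5*(-1) + 3*(2) = 1.
Scale by 53: particular solution (-53, 106); reduce m mod 3: (1, 16).
General solution: m = 1 + 3t, n = 16 - 5t for integer t.
-6 ≤ 1 + 3t ≤ 73 gives t ∈ [-2, 24], which is 27 values.

27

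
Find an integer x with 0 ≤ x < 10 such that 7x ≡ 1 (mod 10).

gcd(10, 7):
  10 = 1*7 + 3
  7 = 2*3 + 1
  3 = 3*1
so gcd(10, 7) = 1.
Back-substitute for Bézout coefficients:
  1 = 7 - 2*3
  ... = 7*(3) + 10*(-2)
So 7*3 ≡ 1 (mod 10), and 3 mod 10 = 3.

3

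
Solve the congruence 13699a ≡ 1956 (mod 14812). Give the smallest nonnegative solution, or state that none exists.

gcd(14812, 13699) = 7.
7 does not divide 1956, so the congruence has no solution.

no solution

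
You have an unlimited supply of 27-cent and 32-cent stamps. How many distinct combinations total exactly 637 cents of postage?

Need nonnegative integers with 27j + 32k = 637.
gcd(27, 32) = 1, and 27·(-13) + 32·(11) = 1.
So (j₀, k₀) = (-8281, 7007); general j = -8281 + 32t, k = 7007 - 27t.
j ≥ 0 ⇒ t ≥ 259; k ≥ 0 ⇒ t ≤ 259. That's 1 value of t.

1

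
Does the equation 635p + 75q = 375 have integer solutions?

yes

gcd(635, 75):
  635 = 8×75 + 35
  75 = 2×35 + 5
  35 = 7×5
so gcd(635, 75) = 5.
5 divides 375, so integer solutions exist.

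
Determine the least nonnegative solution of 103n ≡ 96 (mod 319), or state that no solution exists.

35

gcd(319, 103):
  319 = 3×103 + 10
  103 = 10×10 + 3
  10 = 3×3 + 1
  3 = 3×1
so gcd(319, 103) = 1.
1 divides 96, so solutions exist.
Back-substitute for Bézout coefficients:
  1 = 10 - 3×3
  ... = 103×(-96) + 319×(31)
So 103×(-96) ≡ 1 (mod 319); multiply by 96: n ≡ -9216 (mod 319).
Smallest nonnegative: n = -9216 mod 319 = 35.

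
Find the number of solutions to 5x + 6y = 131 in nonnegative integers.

gcd(6, 5):
  6 = 1·5 + 1
  5 = 5·1
so gcd(6, 5) = 1.
Back-substitute for Bézout coefficients:
  1 = 6 - 1·5
  ... = 5·(-1) + 6·(1)
Scale by 131: one solution is (-131, 131). Reduce x mod 6: (1, 21).
General: x = 1 + 6t, y = 21 - 5t.
x ≥ 0 ⇒ t ≥ 0; y ≥ 0 ⇒ t ≤ 4. So t ∈ [0, 4]: 5 solutions.

5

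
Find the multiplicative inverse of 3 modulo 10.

gcd(10, 3) = 1.
By Bézout, 3*(-3) + 10*(1) = 1.
So 3*-3 ≡ 1 (mod 10), and -3 mod 10 = 7.

7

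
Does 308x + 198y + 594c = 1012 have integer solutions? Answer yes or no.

yes

gcd(308, 198) = 22  (308 = 1·198 + 110, 198 = 1·110 + 88, 110 = 1·88 + 22, 88 = 4·22).
gcd(22, 594) = 22.
22 divides 1012, so integer solutions exist.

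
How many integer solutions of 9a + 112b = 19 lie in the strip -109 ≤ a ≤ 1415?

gcd(112, 9) = 1  (112 = 12*9 + 4, 9 = 2*4 + 1, 4 = 4*1).
Back-substituting, 9*(25) + 112*(-2) = 1.
Scale by 19: particular solution (475, -38); reduce a mod 112: (27, -2).
General solution: a = 27 + 112t, b = -2 - 9t for integer t.
-109 ≤ 27 + 112t ≤ 1415 gives t ∈ [-1, 12], which is 14 values.

14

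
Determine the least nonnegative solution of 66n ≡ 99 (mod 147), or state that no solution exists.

26

gcd(147, 66) = 3.
3 divides 99, so solutions exist.
By Bézout, 66×(-20) + 147×(9) = 3.
So 66×(-20) ≡ 3 (mod 147); multiply by 33: n ≡ -660 (mod 49).
Smallest nonnegative: n = -660 mod 49 = 26.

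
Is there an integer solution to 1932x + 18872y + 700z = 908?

gcd(18872, 1932) = 28  (18872 = 9·1932 + 1484, 1932 = 1·1484 + 448, 1484 = 3·448 + 140, 448 = 3·140 + 28, 140 = 5·28).
gcd(28, 700) = 28.
28 does not divide 908 (remainder 12), so no integer solutions.

no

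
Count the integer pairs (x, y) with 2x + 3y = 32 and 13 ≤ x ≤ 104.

gcd(3, 2):
  3 = 1×2 + 1
  2 = 2×1
so gcd(3, 2) = 1.
Back-substitute for Bézout coefficients:
  1 = 3 - 1×2
  ... = 2×(-1) + 3×(1)
Scale by 32: particular solution (-32, 32); reduce x mod 3: (1, 10).
General solution: x = 1 + 3t, y = 10 - 2t for integer t.
13 ≤ 1 + 3t ≤ 104 gives t ∈ [4, 34], which is 31 values.

31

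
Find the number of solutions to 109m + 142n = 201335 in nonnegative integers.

13

gcd(142, 109):
  142 = 1·109 + 33
  109 = 3·33 + 10
  33 = 3·10 + 3
  10 = 3·3 + 1
  3 = 3·1
so gcd(142, 109) = 1.
Back-substitute for Bézout coefficients:
  1 = 10 - 3·3
  ... = 109·(43) + 142·(-33)
Scale by 201335: one solution is (8657405, -6644055). Reduce m mod 142: (91, 1348).
General: m = 91 + 142t, n = 1348 - 109t.
m ≥ 0 ⇒ t ≥ 0; n ≥ 0 ⇒ t ≤ 12. So t ∈ [0, 12]: 13 solutions.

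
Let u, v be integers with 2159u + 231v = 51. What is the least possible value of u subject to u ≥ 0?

gcd(2159, 231) = 1.
1 divides 51, so solutions exist.
By Bézout, 2159·(26) + 231·(-243) = 1.
Scale by 51/1 = 51: (u₀, v₀) = (1326, -12393).
General solution: u = 1326 + 231t, v = -12393 - 2159t for integer t.
u ≥ 0: smallest is 1326 mod 231 = 171 (at t = -5), with v = -1598.

171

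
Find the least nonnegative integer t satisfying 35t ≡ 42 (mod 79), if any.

17

gcd(79, 35) = 1.
1 divides 42, so solutions exist.
By Bézout, 35*(-9) + 79*(4) = 1.
So 35*(-9) ≡ 1 (mod 79); multiply by 42: t ≡ -378 (mod 79).
Smallest nonnegative: t = -378 mod 79 = 17.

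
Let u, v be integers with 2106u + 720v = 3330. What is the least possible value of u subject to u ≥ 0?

5

gcd(2106, 720) = 18.
18 divides 3330, so solutions exist.
By Bézout, 2106·(13) + 720·(-38) = 18.
Scale by 3330/18 = 185: (u₀, v₀) = (2405, -7030).
General solution: u = 2405 + 40t, v = -7030 - 117t for integer t.
u ≥ 0: smallest is 2405 mod 40 = 5 (at t = -60), with v = -10.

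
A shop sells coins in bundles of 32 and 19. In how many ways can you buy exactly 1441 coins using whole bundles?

2

Need nonnegative integers with 32j + 19k = 1441.
gcd(32, 19) = 1, and 32·(3) + 19·(-5) = 1.
So (j₀, k₀) = (4323, -7205); general j = 4323 + 19t, k = -7205 - 32t.
j ≥ 0 ⇒ t ≥ -227; k ≥ 0 ⇒ t ≤ -226. That's 2 values of t.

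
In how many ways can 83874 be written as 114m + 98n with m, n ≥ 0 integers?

15

gcd(114, 98) = 2  (114 = 1×98 + 16, 98 = 6×16 + 2, 16 = 8×2).
Back-substituting, 114×(-6) + 98×(7) = 2.
Scale by 41937: one solution is (-251622, 293559). Reduce m mod 49: (42, 807).
General: m = 42 + 49t, n = 807 - 57t.
m ≥ 0 ⇒ t ≥ 0; n ≥ 0 ⇒ t ≤ 14. So t ∈ [0, 14]: 15 solutions.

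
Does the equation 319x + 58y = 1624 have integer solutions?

yes

gcd(319, 58) = 29  (319 = 5×58 + 29, 58 = 2×29).
29 divides 1624, so integer solutions exist.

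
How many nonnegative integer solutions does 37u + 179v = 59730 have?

gcd(179, 37) = 1  (179 = 4*37 + 31, 37 = 1*31 + 6, 31 = 5*6 + 1, 6 = 6*1).
Back-substituting, 37*(-29) + 179*(6) = 1.
Scale by 59730: one solution is (-1732170, 358380). Reduce u mod 179: (13, 331).
General: u = 13 + 179t, v = 331 - 37t.
u ≥ 0 ⇒ t ≥ 0; v ≥ 0 ⇒ t ≤ 8. So t ∈ [0, 8]: 9 solutions.

9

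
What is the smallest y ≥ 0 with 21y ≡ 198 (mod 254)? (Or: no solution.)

82

gcd(254, 21):
  254 = 12·21 + 2
  21 = 10·2 + 1
  2 = 2·1
so gcd(254, 21) = 1.
1 divides 198, so solutions exist.
Back-substitute for Bézout coefficients:
  1 = 21 - 10·2
  ... = 21·(121) + 254·(-10)
So 21·(121) ≡ 1 (mod 254); multiply by 198: y ≡ 23958 (mod 254).
Smallest nonnegative: y = 23958 mod 254 = 82.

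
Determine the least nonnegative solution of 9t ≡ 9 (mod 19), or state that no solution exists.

1

gcd(19, 9):
  19 = 2*9 + 1
  9 = 9*1
so gcd(19, 9) = 1.
1 divides 9, so solutions exist.
Back-substitute for Bézout coefficients:
  1 = 19 - 2*9
  ... = 9*(-2) + 19*(1)
So 9*(-2) ≡ 1 (mod 19); multiply by 9: t ≡ -18 (mod 19).
Smallest nonnegative: t = -18 mod 19 = 1.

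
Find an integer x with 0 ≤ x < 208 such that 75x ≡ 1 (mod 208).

147

gcd(208, 75) = 1.
By Bézout, 75·(-61) + 208·(22) = 1.
So 75·-61 ≡ 1 (mod 208), and -61 mod 208 = 147.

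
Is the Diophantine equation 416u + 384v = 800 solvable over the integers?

yes

gcd(416, 384) = 32  (416 = 1*384 + 32, 384 = 12*32).
32 divides 800, so integer solutions exist.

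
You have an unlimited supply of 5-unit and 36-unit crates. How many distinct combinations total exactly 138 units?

Need nonnegative integers with 5j + 36k = 138.
gcd(5, 36) = 1, and 5·(-7) + 36·(1) = 1.
So (j₀, k₀) = (-966, 138); general j = -966 + 36t, k = 138 - 5t.
j ≥ 0 ⇒ t ≥ 27; k ≥ 0 ⇒ t ≤ 27. That's 1 value of t.

1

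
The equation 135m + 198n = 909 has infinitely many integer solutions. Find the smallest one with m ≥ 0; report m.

gcd(198, 135) = 9  (198 = 1*135 + 63, 135 = 2*63 + 9, 63 = 7*9).
9 divides 909, so solutions exist.
Back-substituting, 135*(3) + 198*(-2) = 9.
Scale by 909/9 = 101: (m₀, n₀) = (303, -202).
General solution: m = 303 + 22t, n = -202 - 15t for integer t.
m ≥ 0: smallest is 303 mod 22 = 17 (at t = -13), with n = -7.

17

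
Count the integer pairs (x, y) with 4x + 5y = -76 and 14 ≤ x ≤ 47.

7

gcd(5, 4) = 1.
By Bézout, 4·(-1) + 5·(1) = 1.
Particular solution: (1, -16).
General solution: x = 1 + 5t, y = -16 - 4t for integer t.
14 ≤ 1 + 5t ≤ 47 gives t ∈ [3, 9], which is 7 values.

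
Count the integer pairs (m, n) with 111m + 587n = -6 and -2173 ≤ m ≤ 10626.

21

gcd(587, 111):
  587 = 5×111 + 32
  111 = 3×32 + 15
  32 = 2×15 + 2
  15 = 7×2 + 1
  2 = 2×1
so gcd(587, 111) = 1.
Back-substitute for Bézout coefficients:
  1 = 15 - 7×2
  ... = 111×(275) + 587×(-52)
Scale by -6: particular solution (-1650, 312); reduce m mod 587: (111, -21).
General solution: m = 111 + 587t, n = -21 - 111t for integer t.
-2173 ≤ 111 + 587t ≤ 10626 gives t ∈ [-3, 17], which is 21 values.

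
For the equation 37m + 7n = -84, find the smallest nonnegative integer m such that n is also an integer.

0

gcd(37, 7) = 1.
1 divides -84, so solutions exist.
By Bézout, 37·(-3) + 7·(16) = 1.
Scale by -84/1 = -84: (m₀, n₀) = (252, -1344).
General solution: m = 252 + 7t, n = -1344 - 37t for integer t.
m ≥ 0: smallest is 252 mod 7 = 0 (at t = -36), with n = -12.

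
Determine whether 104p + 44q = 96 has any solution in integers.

yes

gcd(104, 44) = 4  (104 = 2·44 + 16, 44 = 2·16 + 12, 16 = 1·12 + 4, 12 = 3·4).
4 divides 96, so integer solutions exist.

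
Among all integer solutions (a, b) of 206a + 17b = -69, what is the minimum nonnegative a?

gcd(206, 17) = 1.
1 divides -69, so solutions exist.
By Bézout, 206×(-8) + 17×(97) = 1.
Scale by -69/1 = -69: (a₀, b₀) = (552, -6693).
General solution: a = 552 + 17t, b = -6693 - 206t for integer t.
a ≥ 0: smallest is 552 mod 17 = 8 (at t = -32), with b = -101.

8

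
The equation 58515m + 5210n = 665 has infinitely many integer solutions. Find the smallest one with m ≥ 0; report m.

247

gcd(58515, 5210) = 5.
5 divides 665, so solutions exist.
By Bézout, 58515×(-147) + 5210×(1651) = 5.
Scale by 665/5 = 133: (m₀, n₀) = (-19551, 219583).
General solution: m = -19551 + 1042t, n = 219583 - 11703t for integer t.
m ≥ 0: smallest is -19551 mod 1042 = 247 (at t = 19), with n = -2774.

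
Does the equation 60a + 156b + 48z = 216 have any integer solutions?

gcd(156, 60) = 12  (156 = 2*60 + 36, 60 = 1*36 + 24, 36 = 1*24 + 12, 24 = 2*12).
gcd(12, 48) = 12.
12 divides 216, so integer solutions exist.

yes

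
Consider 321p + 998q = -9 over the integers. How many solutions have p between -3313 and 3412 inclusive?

gcd(998, 321) = 1.
By Bézout, 321·(171) + 998·(-55) = 1.
Particular solution: (457, -147).
General solution: p = 457 + 998t, q = -147 - 321t for integer t.
-3313 ≤ 457 + 998t ≤ 3412 gives t ∈ [-3, 2], which is 6 values.

6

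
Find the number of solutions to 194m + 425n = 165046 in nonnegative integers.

2

gcd(425, 194) = 1  (425 = 2*194 + 37, 194 = 5*37 + 9, 37 = 4*9 + 1, 9 = 9*1).
Back-substituting, 194*(-46) + 425*(21) = 1.
Scale by 165046: one solution is (-7592116, 3465966). Reduce m mod 425: (84, 350).
General: m = 84 + 425t, n = 350 - 194t.
m ≥ 0 ⇒ t ≥ 0; n ≥ 0 ⇒ t ≤ 1. So t ∈ [0, 1]: 2 solutions.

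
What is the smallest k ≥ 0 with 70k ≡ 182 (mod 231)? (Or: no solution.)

gcd(231, 70) = 7.
7 divides 182, so solutions exist.
By Bézout, 70×(10) + 231×(-3) = 7.
So 70×(10) ≡ 7 (mod 231); multiply by 26: k ≡ 260 (mod 33).
Smallest nonnegative: k = 260 mod 33 = 29.

29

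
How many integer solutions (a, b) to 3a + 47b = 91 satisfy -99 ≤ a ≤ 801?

gcd(47, 3) = 1.
By Bézout, 3·(16) + 47·(-1) = 1.
Particular solution: (46, -1).
General solution: a = 46 + 47t, b = -1 - 3t for integer t.
-99 ≤ 46 + 47t ≤ 801 gives t ∈ [-3, 16], which is 20 values.

20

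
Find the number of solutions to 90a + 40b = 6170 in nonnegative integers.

gcd(90, 40):
  90 = 2*40 + 10
  40 = 4*10
so gcd(90, 40) = 10.
Back-substitute for Bézout coefficients:
  10 = 90 - 2*40
  ... = 90*(1) + 40*(-2)
Scale by 617: one solution is (617, -1234). Reduce a mod 4: (1, 152).
General: a = 1 + 4t, b = 152 - 9t.
a ≥ 0 ⇒ t ≥ 0; b ≥ 0 ⇒ t ≤ 16. So t ∈ [0, 16]: 17 solutions.

17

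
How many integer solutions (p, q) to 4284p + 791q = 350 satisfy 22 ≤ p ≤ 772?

7

gcd(4284, 791) = 7  (4284 = 5*791 + 329, 791 = 2*329 + 133, 329 = 2*133 + 63, 133 = 2*63 + 7, 63 = 9*7).
Back-substituting, 4284*(-12) + 791*(65) = 7.
Scale by 50: particular solution (-600, 3250); reduce p mod 113: (78, -422).
General solution: p = 78 + 113t, q = -422 - 612t for integer t.
22 ≤ 78 + 113t ≤ 772 gives t ∈ [0, 6], which is 7 values.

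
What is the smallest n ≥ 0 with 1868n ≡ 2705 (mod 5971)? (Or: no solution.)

5835

gcd(5971, 1868) = 1.
1 divides 2705, so solutions exist.
By Bézout, 1868×(1448) + 5971×(-453) = 1.
So 1868×(1448) ≡ 1 (mod 5971); multiply by 2705: n ≡ 3916840 (mod 5971).
Smallest nonnegative: n = 3916840 mod 5971 = 5835.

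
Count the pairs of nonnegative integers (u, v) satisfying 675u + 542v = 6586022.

18

gcd(675, 542) = 1  (675 = 1*542 + 133, 542 = 4*133 + 10, 133 = 13*10 + 3, 10 = 3*3 + 1, 3 = 3*1).
Back-substituting, 675*(-163) + 542*(203) = 1.
Scale by 6586022: one solution is (-1073521586, 1336962466). Reduce u mod 542: (470, 11566).
General: u = 470 + 542t, v = 11566 - 675t.
u ≥ 0 ⇒ t ≥ 0; v ≥ 0 ⇒ t ≤ 17. So t ∈ [0, 17]: 18 solutions.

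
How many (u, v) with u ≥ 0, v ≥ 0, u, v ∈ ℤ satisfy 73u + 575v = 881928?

21

gcd(575, 73):
  575 = 7·73 + 64
  73 = 1·64 + 9
  64 = 7·9 + 1
  9 = 9·1
so gcd(575, 73) = 1.
Back-substitute for Bézout coefficients:
  1 = 64 - 7·9
  ... = 73·(-63) + 575·(8)
Scale by 881928: one solution is (-55561464, 7055424). Reduce u mod 575: (211, 1507).
General: u = 211 + 575t, v = 1507 - 73t.
u ≥ 0 ⇒ t ≥ 0; v ≥ 0 ⇒ t ≤ 20. So t ∈ [0, 20]: 21 solutions.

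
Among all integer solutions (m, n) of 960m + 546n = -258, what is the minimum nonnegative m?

64

gcd(960, 546):
  960 = 1*546 + 414
  546 = 1*414 + 132
  414 = 3*132 + 18
  132 = 7*18 + 6
  18 = 3*6
so gcd(960, 546) = 6.
6 divides -258, so solutions exist.
Back-substitute for Bézout coefficients:
  6 = 132 - 7*18
  ... = 960*(-29) + 546*(51)
Scale by -258/6 = -43: (m₀, n₀) = (1247, -2193).
General solution: m = 1247 + 91t, n = -2193 - 160t for integer t.
m ≥ 0: smallest is 1247 mod 91 = 64 (at t = -13), with n = -113.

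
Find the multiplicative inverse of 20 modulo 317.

gcd(317, 20) = 1  (317 = 15·20 + 17, 20 = 1·17 + 3, 17 = 5·3 + 2, 3 = 1·2 + 1, 2 = 2·1).
Back-substituting, 20·(111) + 317·(-7) = 1.
So 20·111 ≡ 1 (mod 317), and 111 mod 317 = 111.

111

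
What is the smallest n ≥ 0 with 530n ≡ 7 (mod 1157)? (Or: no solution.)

gcd(1157, 530) = 1  (1157 = 2*530 + 97, 530 = 5*97 + 45, 97 = 2*45 + 7, 45 = 6*7 + 3, 7 = 2*3 + 1, 3 = 3*1).
1 divides 7, so solutions exist.
Back-substituting, 530*(-334) + 1157*(153) = 1.
So 530*(-334) ≡ 1 (mod 1157); multiply by 7: n ≡ -2338 (mod 1157).
Smallest nonnegative: n = -2338 mod 1157 = 1133.

1133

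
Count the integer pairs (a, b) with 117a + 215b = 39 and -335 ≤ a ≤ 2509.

13

gcd(215, 117):
  215 = 1*117 + 98
  117 = 1*98 + 19
  98 = 5*19 + 3
  19 = 6*3 + 1
  3 = 3*1
so gcd(215, 117) = 1.
Back-substitute for Bézout coefficients:
  1 = 19 - 6*3
  ... = 117*(68) + 215*(-37)
Scale by 39: particular solution (2652, -1443); reduce a mod 215: (72, -39).
General solution: a = 72 + 215t, b = -39 - 117t for integer t.
-335 ≤ 72 + 215t ≤ 2509 gives t ∈ [-1, 11], which is 13 values.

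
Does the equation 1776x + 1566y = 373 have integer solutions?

no

gcd(1776, 1566) = 6  (1776 = 1·1566 + 210, 1566 = 7·210 + 96, 210 = 2·96 + 18, 96 = 5·18 + 6, 18 = 3·6).
6 does not divide 373 (remainder 1), so no integer solutions.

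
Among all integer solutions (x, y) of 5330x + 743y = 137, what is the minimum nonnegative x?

gcd(5330, 743) = 1  (5330 = 7·743 + 129, 743 = 5·129 + 98, 129 = 1·98 + 31, 98 = 3·31 + 5, 31 = 6·5 + 1, 5 = 5·1).
1 divides 137, so solutions exist.
Back-substituting, 5330·(144) + 743·(-1033) = 1.
Scale by 137/1 = 137: (x₀, y₀) = (19728, -141521).
General solution: x = 19728 + 743t, y = -141521 - 5330t for integer t.
x ≥ 0: smallest is 19728 mod 743 = 410 (at t = -26), with y = -2941.

410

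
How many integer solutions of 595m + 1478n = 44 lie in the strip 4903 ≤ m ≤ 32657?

gcd(1478, 595) = 1.
By Bézout, 595·(467) + 1478·(-188) = 1.
Particular solution: (1334, -537).
General solution: m = 1334 + 1478t, n = -537 - 595t for integer t.
4903 ≤ 1334 + 1478t ≤ 32657 gives t ∈ [3, 21], which is 19 values.

19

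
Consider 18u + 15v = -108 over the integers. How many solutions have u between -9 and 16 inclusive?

gcd(18, 15) = 3.
By Bézout, 18*(1) + 15*(-1) = 3.
Particular solution: (4, -12).
General solution: u = 4 + 5t, v = -12 - 6t for integer t.
-9 ≤ 4 + 5t ≤ 16 gives t ∈ [-2, 2], which is 5 values.

5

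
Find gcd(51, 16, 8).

1

gcd(51, 16):
  51 = 3·16 + 3
  16 = 5·3 + 1
  3 = 3·1
so gcd(51, 16) = 1.
gcd(1, 8) = 1.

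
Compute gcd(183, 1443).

gcd(1443, 183) = 3  (1443 = 7·183 + 162, 183 = 1·162 + 21, 162 = 7·21 + 15, 21 = 1·15 + 6, 15 = 2·6 + 3, 6 = 2·3).

3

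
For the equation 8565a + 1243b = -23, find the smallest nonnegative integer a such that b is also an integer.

905

gcd(8565, 1243):
  8565 = 6×1243 + 1107
  1243 = 1×1107 + 136
  1107 = 8×136 + 19
  136 = 7×19 + 3
  19 = 6×3 + 1
  3 = 3×1
so gcd(8565, 1243) = 1.
1 divides -23, so solutions exist.
Back-substitute for Bézout coefficients:
  1 = 19 - 6×3
  ... = 8565×(393) + 1243×(-2708)
Scale by -23/1 = -23: (a₀, b₀) = (-9039, 62284).
General solution: a = -9039 + 1243t, b = 62284 - 8565t for integer t.
a ≥ 0: smallest is -9039 mod 1243 = 905 (at t = 8), with b = -6236.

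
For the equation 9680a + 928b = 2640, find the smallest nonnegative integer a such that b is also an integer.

gcd(9680, 928):
  9680 = 10×928 + 400
  928 = 2×400 + 128
  400 = 3×128 + 16
  128 = 8×16
so gcd(9680, 928) = 16.
16 divides 2640, so solutions exist.
Back-substitute for Bézout coefficients:
  16 = 400 - 3×128
  ... = 9680×(7) + 928×(-73)
Scale by 2640/16 = 165: (a₀, b₀) = (1155, -12045).
General solution: a = 1155 + 58t, b = -12045 - 605t for integer t.
a ≥ 0: smallest is 1155 mod 58 = 53 (at t = -19), with b = -550.

53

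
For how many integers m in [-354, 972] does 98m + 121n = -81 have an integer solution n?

gcd(121, 98) = 1.
By Bézout, 98×(21) + 121×(-17) = 1.
Particular solution: (114, -93).
General solution: m = 114 + 121t, n = -93 - 98t for integer t.
-354 ≤ 114 + 121t ≤ 972 gives t ∈ [-3, 7], which is 11 values.

11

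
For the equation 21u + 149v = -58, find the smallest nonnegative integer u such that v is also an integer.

gcd(149, 21):
  149 = 7×21 + 2
  21 = 10×2 + 1
  2 = 2×1
so gcd(149, 21) = 1.
1 divides -58, so solutions exist.
Back-substitute for Bézout coefficients:
  1 = 21 - 10×2
  ... = 21×(71) + 149×(-10)
Scale by -58/1 = -58: (u₀, v₀) = (-4118, 580).
General solution: u = -4118 + 149t, v = 580 - 21t for integer t.
u ≥ 0: smallest is -4118 mod 149 = 54 (at t = 28), with v = -8.

54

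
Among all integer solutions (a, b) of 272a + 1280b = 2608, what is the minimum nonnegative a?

19

gcd(1280, 272):
  1280 = 4*272 + 192
  272 = 1*192 + 80
  192 = 2*80 + 32
  80 = 2*32 + 16
  32 = 2*16
so gcd(1280, 272) = 16.
16 divides 2608, so solutions exist.
Back-substitute for Bézout coefficients:
  16 = 80 - 2*32
  ... = 272*(33) + 1280*(-7)
Scale by 2608/16 = 163: (a₀, b₀) = (5379, -1141).
General solution: a = 5379 + 80t, b = -1141 - 17t for integer t.
a ≥ 0: smallest is 5379 mod 80 = 19 (at t = -67), with b = -2.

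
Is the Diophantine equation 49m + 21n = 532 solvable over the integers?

yes

gcd(49, 21):
  49 = 2×21 + 7
  21 = 3×7
so gcd(49, 21) = 7.
7 divides 532, so integer solutions exist.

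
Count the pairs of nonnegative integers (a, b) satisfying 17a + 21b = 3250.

9

gcd(21, 17):
  21 = 1·17 + 4
  17 = 4·4 + 1
  4 = 4·1
so gcd(21, 17) = 1.
Back-substitute for Bézout coefficients:
  1 = 17 - 4·4
  ... = 17·(5) + 21·(-4)
Scale by 3250: one solution is (16250, -13000). Reduce a mod 21: (17, 141).
General: a = 17 + 21t, b = 141 - 17t.
a ≥ 0 ⇒ t ≥ 0; b ≥ 0 ⇒ t ≤ 8. So t ∈ [0, 8]: 9 solutions.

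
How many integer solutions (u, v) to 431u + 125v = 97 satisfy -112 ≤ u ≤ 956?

9

gcd(431, 125):
  431 = 3*125 + 56
  125 = 2*56 + 13
  56 = 4*13 + 4
  13 = 3*4 + 1
  4 = 4*1
so gcd(431, 125) = 1.
Back-substitute for Bézout coefficients:
  1 = 13 - 3*4
  ... = 431*(-29) + 125*(100)
Scale by 97: particular solution (-2813, 9700); reduce u mod 125: (62, -213).
General solution: u = 62 + 125t, v = -213 - 431t for integer t.
-112 ≤ 62 + 125t ≤ 956 gives t ∈ [-1, 7], which is 9 values.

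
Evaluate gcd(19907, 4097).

gcd(19907, 4097):
  19907 = 4*4097 + 3519
  4097 = 1*3519 + 578
  3519 = 6*578 + 51
  578 = 11*51 + 17
  51 = 3*17
so gcd(19907, 4097) = 17.

17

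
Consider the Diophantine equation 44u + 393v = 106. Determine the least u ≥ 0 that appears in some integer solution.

56

gcd(393, 44) = 1.
1 divides 106, so solutions exist.
By Bézout, 44·(134) + 393·(-15) = 1.
Scale by 106/1 = 106: (u₀, v₀) = (14204, -1590).
General solution: u = 14204 + 393t, v = -1590 - 44t for integer t.
u ≥ 0: smallest is 14204 mod 393 = 56 (at t = -36), with v = -6.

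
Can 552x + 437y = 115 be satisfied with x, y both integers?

yes

gcd(552, 437) = 23.
23 divides 115, so integer solutions exist.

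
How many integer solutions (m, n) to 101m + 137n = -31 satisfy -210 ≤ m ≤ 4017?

31

gcd(137, 101) = 1  (137 = 1×101 + 36, 101 = 2×36 + 29, 36 = 1×29 + 7, 29 = 4×7 + 1, 7 = 7×1).
Back-substituting, 101×(19) + 137×(-14) = 1.
Scale by -31: particular solution (-589, 434); reduce m mod 137: (96, -71).
General solution: m = 96 + 137t, n = -71 - 101t for integer t.
-210 ≤ 96 + 137t ≤ 4017 gives t ∈ [-2, 28], which is 31 values.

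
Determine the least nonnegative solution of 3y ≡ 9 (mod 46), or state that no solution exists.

gcd(46, 3) = 1  (46 = 15*3 + 1, 3 = 3*1).
1 divides 9, so solutions exist.
Back-substituting, 3*(-15) + 46*(1) = 1.
So 3*(-15) ≡ 1 (mod 46); multiply by 9: y ≡ -135 (mod 46).
Smallest nonnegative: y = -135 mod 46 = 3.

3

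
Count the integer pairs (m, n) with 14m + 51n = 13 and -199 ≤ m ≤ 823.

gcd(51, 14) = 1.
By Bézout, 14×(11) + 51×(-3) = 1.
Particular solution: (41, -11).
General solution: m = 41 + 51t, n = -11 - 14t for integer t.
-199 ≤ 41 + 51t ≤ 823 gives t ∈ [-4, 15], which is 20 values.

20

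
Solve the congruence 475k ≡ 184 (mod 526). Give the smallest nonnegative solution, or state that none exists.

gcd(526, 475):
  526 = 1×475 + 51
  475 = 9×51 + 16
  51 = 3×16 + 3
  16 = 5×3 + 1
  3 = 3×1
so gcd(526, 475) = 1.
1 divides 184, so solutions exist.
Back-substitute for Bézout coefficients:
  1 = 16 - 5×3
  ... = 475×(165) + 526×(-149)
So 475×(165) ≡ 1 (mod 526); multiply by 184: k ≡ 30360 (mod 526).
Smallest nonnegative: k = 30360 mod 526 = 378.

378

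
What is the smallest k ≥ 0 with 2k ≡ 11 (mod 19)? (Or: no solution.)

gcd(19, 2):
  19 = 9×2 + 1
  2 = 2×1
so gcd(19, 2) = 1.
1 divides 11, so solutions exist.
Back-substitute for Bézout coefficients:
  1 = 19 - 9×2
  ... = 2×(-9) + 19×(1)
So 2×(-9) ≡ 1 (mod 19); multiply by 11: k ≡ -99 (mod 19).
Smallest nonnegative: k = -99 mod 19 = 15.

15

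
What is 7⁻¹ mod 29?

25

gcd(29, 7):
  29 = 4·7 + 1
  7 = 7·1
so gcd(29, 7) = 1.
Back-substitute for Bézout coefficients:
  1 = 29 - 4·7
  ... = 7·(-4) + 29·(1)
So 7·-4 ≡ 1 (mod 29), and -4 mod 29 = 25.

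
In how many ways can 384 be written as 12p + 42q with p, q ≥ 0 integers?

gcd(42, 12) = 6  (42 = 3*12 + 6, 12 = 2*6).
Back-substituting, 12*(-3) + 42*(1) = 6.
Scale by 64: one solution is (-192, 64). Reduce p mod 7: (4, 8).
General: p = 4 + 7t, q = 8 - 2t.
p ≥ 0 ⇒ t ≥ 0; q ≥ 0 ⇒ t ≤ 4. So t ∈ [0, 4]: 5 solutions.

5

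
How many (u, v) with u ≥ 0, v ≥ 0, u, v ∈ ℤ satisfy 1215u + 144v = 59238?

3

gcd(1215, 144):
  1215 = 8×144 + 63
  144 = 2×63 + 18
  63 = 3×18 + 9
  18 = 2×9
so gcd(1215, 144) = 9.
Back-substitute for Bézout coefficients:
  9 = 63 - 3×18
  ... = 1215×(7) + 144×(-59)
Scale by 6582: one solution is (46074, -388338). Reduce u mod 16: (10, 327).
General: u = 10 + 16t, v = 327 - 135t.
u ≥ 0 ⇒ t ≥ 0; v ≥ 0 ⇒ t ≤ 2. So t ∈ [0, 2]: 3 solutions.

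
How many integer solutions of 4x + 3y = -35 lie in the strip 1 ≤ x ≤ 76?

26

gcd(4, 3) = 1  (4 = 1·3 + 1, 3 = 3·1).
Back-substituting, 4·(1) + 3·(-1) = 1.
Scale by -35: particular solution (-35, 35); reduce x mod 3: (1, -13).
General solution: x = 1 + 3t, y = -13 - 4t for integer t.
1 ≤ 1 + 3t ≤ 76 gives t ∈ [0, 25], which is 26 values.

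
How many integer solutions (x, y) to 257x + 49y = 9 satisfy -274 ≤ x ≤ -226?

gcd(257, 49) = 1.
By Bézout, 257·(-4) + 49·(21) = 1.
Particular solution: (13, -68).
General solution: x = 13 + 49t, y = -68 - 257t for integer t.
-274 ≤ 13 + 49t ≤ -226 gives t ∈ [-5, -5], which is 1 value.

1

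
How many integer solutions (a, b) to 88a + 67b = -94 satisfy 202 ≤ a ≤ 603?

gcd(88, 67) = 1.
By Bézout, 88·(16) + 67·(-21) = 1.
Particular solution: (37, -50).
General solution: a = 37 + 67t, b = -50 - 88t for integer t.
202 ≤ 37 + 67t ≤ 603 gives t ∈ [3, 8], which is 6 values.

6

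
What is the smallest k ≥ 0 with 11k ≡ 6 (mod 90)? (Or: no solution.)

66

gcd(90, 11) = 1  (90 = 8*11 + 2, 11 = 5*2 + 1, 2 = 2*1).
1 divides 6, so solutions exist.
Back-substituting, 11*(41) + 90*(-5) = 1.
So 11*(41) ≡ 1 (mod 90); multiply by 6: k ≡ 246 (mod 90).
Smallest nonnegative: k = 246 mod 90 = 66.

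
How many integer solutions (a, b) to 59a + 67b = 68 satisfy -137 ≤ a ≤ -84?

gcd(67, 59):
  67 = 1*59 + 8
  59 = 7*8 + 3
  8 = 2*3 + 2
  3 = 1*2 + 1
  2 = 2*1
so gcd(67, 59) = 1.
Back-substitute for Bézout coefficients:
  1 = 3 - 1*2
  ... = 59*(25) + 67*(-22)
Scale by 68: particular solution (1700, -1496); reduce a mod 67: (25, -21).
General solution: a = 25 + 67t, b = -21 - 59t for integer t.
-137 ≤ 25 + 67t ≤ -84 gives t ∈ [-2, -2], which is 1 value.

1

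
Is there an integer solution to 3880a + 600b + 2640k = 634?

no

gcd(3880, 600) = 40  (3880 = 6×600 + 280, 600 = 2×280 + 40, 280 = 7×40).
gcd(40, 2640) = 40.
40 does not divide 634 (remainder 34), so no integer solutions.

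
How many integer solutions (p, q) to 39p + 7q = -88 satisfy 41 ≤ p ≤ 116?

gcd(39, 7) = 1.
By Bézout, 39·(2) + 7·(-11) = 1.
Particular solution: (6, -46).
General solution: p = 6 + 7t, q = -46 - 39t for integer t.
41 ≤ 6 + 7t ≤ 116 gives t ∈ [5, 15], which is 11 values.

11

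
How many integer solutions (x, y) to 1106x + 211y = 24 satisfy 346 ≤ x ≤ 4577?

gcd(1106, 211) = 1  (1106 = 5·211 + 51, 211 = 4·51 + 7, 51 = 7·7 + 2, 7 = 3·2 + 1, 2 = 2·1).
Back-substituting, 1106·(-91) + 211·(477) = 1.
Scale by 24: particular solution (-2184, 11448); reduce x mod 211: (137, -718).
General solution: x = 137 + 211t, y = -718 - 1106t for integer t.
346 ≤ 137 + 211t ≤ 4577 gives t ∈ [1, 21], which is 21 values.

21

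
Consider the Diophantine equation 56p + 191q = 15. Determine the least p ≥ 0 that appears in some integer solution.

gcd(191, 56):
  191 = 3·56 + 23
  56 = 2·23 + 10
  23 = 2·10 + 3
  10 = 3·3 + 1
  3 = 3·1
so gcd(191, 56) = 1.
1 divides 15, so solutions exist.
Back-substitute for Bézout coefficients:
  1 = 10 - 3·3
  ... = 56·(58) + 191·(-17)
Scale by 15/1 = 15: (p₀, q₀) = (870, -255).
General solution: p = 870 + 191t, q = -255 - 56t for integer t.
p ≥ 0: smallest is 870 mod 191 = 106 (at t = -4), with q = -31.

106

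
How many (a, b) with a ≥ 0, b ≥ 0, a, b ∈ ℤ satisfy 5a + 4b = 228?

gcd(5, 4) = 1  (5 = 1*4 + 1, 4 = 4*1).
Back-substituting, 5*(1) + 4*(-1) = 1.
Scale by 228: one solution is (228, -228). Reduce a mod 4: (0, 57).
General: a = 0 + 4t, b = 57 - 5t.
a ≥ 0 ⇒ t ≥ 0; b ≥ 0 ⇒ t ≤ 11. So t ∈ [0, 11]: 12 solutions.

12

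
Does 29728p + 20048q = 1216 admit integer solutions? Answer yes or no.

yes

gcd(29728, 20048):
  29728 = 1×20048 + 9680
  20048 = 2×9680 + 688
  9680 = 14×688 + 48
  688 = 14×48 + 16
  48 = 3×16
so gcd(29728, 20048) = 16.
16 divides 1216, so integer solutions exist.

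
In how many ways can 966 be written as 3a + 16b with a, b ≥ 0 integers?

gcd(16, 3):
  16 = 5*3 + 1
  3 = 3*1
so gcd(16, 3) = 1.
Back-substitute for Bézout coefficients:
  1 = 16 - 5*3
  ... = 3*(-5) + 16*(1)
Scale by 966: one solution is (-4830, 966). Reduce a mod 16: (2, 60).
General: a = 2 + 16t, b = 60 - 3t.
a ≥ 0 ⇒ t ≥ 0; b ≥ 0 ⇒ t ≤ 20. So t ∈ [0, 20]: 21 solutions.

21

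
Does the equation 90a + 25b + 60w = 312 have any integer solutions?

no

gcd(90, 25) = 5  (90 = 3*25 + 15, 25 = 1*15 + 10, 15 = 1*10 + 5, 10 = 2*5).
gcd(5, 60) = 5.
5 does not divide 312 (remainder 2), so no integer solutions.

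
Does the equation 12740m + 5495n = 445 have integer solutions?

no

gcd(12740, 5495) = 35  (12740 = 2·5495 + 1750, 5495 = 3·1750 + 245, 1750 = 7·245 + 35, 245 = 7·35).
35 does not divide 445 (remainder 25), so no integer solutions.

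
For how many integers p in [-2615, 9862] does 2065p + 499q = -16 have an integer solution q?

gcd(2065, 499) = 1  (2065 = 4*499 + 69, 499 = 7*69 + 16, 69 = 4*16 + 5, 16 = 3*5 + 1, 5 = 5*1).
Back-substituting, 2065*(-94) + 499*(389) = 1.
Scale by -16: particular solution (1504, -6224); reduce p mod 499: (7, -29).
General solution: p = 7 + 499t, q = -29 - 2065t for integer t.
-2615 ≤ 7 + 499t ≤ 9862 gives t ∈ [-5, 19], which is 25 values.

25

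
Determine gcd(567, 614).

gcd(614, 567) = 1  (614 = 1×567 + 47, 567 = 12×47 + 3, 47 = 15×3 + 2, 3 = 1×2 + 1, 2 = 2×1).

1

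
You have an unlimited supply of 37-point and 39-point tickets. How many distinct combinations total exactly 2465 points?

1

Need nonnegative integers with 37j + 39k = 2465.
gcd(37, 39) = 1, and 37·(19) + 39·(-18) = 1.
So (j₀, k₀) = (46835, -44370); general j = 46835 + 39t, k = -44370 - 37t.
j ≥ 0 ⇒ t ≥ -1200; k ≥ 0 ⇒ t ≤ -1200. That's 1 value of t.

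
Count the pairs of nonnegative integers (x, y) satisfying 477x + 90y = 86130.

19

gcd(477, 90) = 9  (477 = 5×90 + 27, 90 = 3×27 + 9, 27 = 3×9).
Back-substituting, 477×(-3) + 90×(16) = 9.
Scale by 9570: one solution is (-28710, 153120). Reduce x mod 10: (0, 957).
General: x = 0 + 10t, y = 957 - 53t.
x ≥ 0 ⇒ t ≥ 0; y ≥ 0 ⇒ t ≤ 18. So t ∈ [0, 18]: 19 solutions.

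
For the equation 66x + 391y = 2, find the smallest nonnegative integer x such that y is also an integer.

237

gcd(391, 66) = 1  (391 = 5*66 + 61, 66 = 1*61 + 5, 61 = 12*5 + 1, 5 = 5*1).
1 divides 2, so solutions exist.
Back-substituting, 66*(-77) + 391*(13) = 1.
Scale by 2/1 = 2: (x₀, y₀) = (-154, 26).
General solution: x = -154 + 391t, y = 26 - 66t for integer t.
x ≥ 0: smallest is -154 mod 391 = 237 (at t = 1), with y = -40.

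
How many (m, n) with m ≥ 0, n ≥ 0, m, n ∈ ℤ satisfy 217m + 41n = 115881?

13

gcd(217, 41) = 1.
By Bézout, 217·(-17) + 41·(90) = 1.
One solution: (32, 2657).
General: m = 32 + 41t, n = 2657 - 217t.
m ≥ 0 ⇒ t ≥ 0; n ≥ 0 ⇒ t ≤ 12. So t ∈ [0, 12]: 13 solutions.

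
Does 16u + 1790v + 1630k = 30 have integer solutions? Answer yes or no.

yes

gcd(1790, 16) = 2.
gcd(2, 1630) = 2.
2 divides 30, so integer solutions exist.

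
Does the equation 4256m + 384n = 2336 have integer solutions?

gcd(4256, 384) = 32  (4256 = 11*384 + 32, 384 = 12*32).
32 divides 2336, so integer solutions exist.

yes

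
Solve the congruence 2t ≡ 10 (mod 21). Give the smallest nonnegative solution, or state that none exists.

gcd(21, 2) = 1  (21 = 10×2 + 1, 2 = 2×1).
1 divides 10, so solutions exist.
Back-substituting, 2×(-10) + 21×(1) = 1.
So 2×(-10) ≡ 1 (mod 21); multiply by 10: t ≡ -100 (mod 21).
Smallest nonnegative: t = -100 mod 21 = 5.

5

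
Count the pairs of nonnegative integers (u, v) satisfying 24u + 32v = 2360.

25

gcd(32, 24) = 8.
By Bézout, 24×(-1) + 32×(1) = 8.
One solution: (1, 73).
General: u = 1 + 4t, v = 73 - 3t.
u ≥ 0 ⇒ t ≥ 0; v ≥ 0 ⇒ t ≤ 24. So t ∈ [0, 24]: 25 solutions.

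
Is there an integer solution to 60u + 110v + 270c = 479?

gcd(110, 60) = 10  (110 = 1·60 + 50, 60 = 1·50 + 10, 50 = 5·10).
gcd(10, 270) = 10.
10 does not divide 479 (remainder 9), so no integer solutions.

no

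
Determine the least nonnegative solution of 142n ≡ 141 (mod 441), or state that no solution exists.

gcd(441, 142):
  441 = 3×142 + 15
  142 = 9×15 + 7
  15 = 2×7 + 1
  7 = 7×1
so gcd(441, 142) = 1.
1 divides 141, so solutions exist.
Back-substitute for Bézout coefficients:
  1 = 15 - 2×7
  ... = 142×(-59) + 441×(19)
So 142×(-59) ≡ 1 (mod 441); multiply by 141: n ≡ -8319 (mod 441).
Smallest nonnegative: n = -8319 mod 441 = 60.

60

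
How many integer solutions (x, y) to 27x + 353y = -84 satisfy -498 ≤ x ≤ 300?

2

gcd(353, 27):
  353 = 13×27 + 2
  27 = 13×2 + 1
  2 = 2×1
so gcd(353, 27) = 1.
Back-substitute for Bézout coefficients:
  1 = 27 - 13×2
  ... = 27×(170) + 353×(-13)
Scale by -84: particular solution (-14280, 1092); reduce x mod 353: (193, -15).
General solution: x = 193 + 353t, y = -15 - 27t for integer t.
-498 ≤ 193 + 353t ≤ 300 gives t ∈ [-1, 0], which is 2 values.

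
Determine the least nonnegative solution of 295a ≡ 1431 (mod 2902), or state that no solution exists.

gcd(2902, 295) = 1  (2902 = 9×295 + 247, 295 = 1×247 + 48, 247 = 5×48 + 7, 48 = 6×7 + 6, 7 = 1×6 + 1, 6 = 6×1).
1 divides 1431, so solutions exist.
Back-substituting, 295×(-423) + 2902×(43) = 1.
So 295×(-423) ≡ 1 (mod 2902); multiply by 1431: a ≡ -605313 (mod 2902).
Smallest nonnegative: a = -605313 mod 2902 = 1205.

1205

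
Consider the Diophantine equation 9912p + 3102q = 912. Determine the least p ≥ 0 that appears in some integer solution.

109

gcd(9912, 3102):
  9912 = 3×3102 + 606
  3102 = 5×606 + 72
  606 = 8×72 + 30
  72 = 2×30 + 12
  30 = 2×12 + 6
  12 = 2×6
so gcd(9912, 3102) = 6.
6 divides 912, so solutions exist.
Back-substitute for Bézout coefficients:
  6 = 30 - 2×12
  ... = 9912×(215) + 3102×(-687)
Scale by 912/6 = 152: (p₀, q₀) = (32680, -104424).
General solution: p = 32680 + 517t, q = -104424 - 1652t for integer t.
p ≥ 0: smallest is 32680 mod 517 = 109 (at t = -63), with q = -348.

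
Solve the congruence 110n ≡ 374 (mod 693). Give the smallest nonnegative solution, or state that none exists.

16

gcd(693, 110) = 11.
11 divides 374, so solutions exist.
By Bézout, 110*(19) + 693*(-3) = 11.
So 110*(19) ≡ 11 (mod 693); multiply by 34: n ≡ 646 (mod 63).
Smallest nonnegative: n = 646 mod 63 = 16.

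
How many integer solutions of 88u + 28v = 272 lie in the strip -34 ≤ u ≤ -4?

gcd(88, 28) = 4  (88 = 3·28 + 4, 28 = 7·4).
Back-substituting, 88·(1) + 28·(-3) = 4.
Scale by 68: particular solution (68, -204); reduce u mod 7: (5, -6).
General solution: u = 5 + 7t, v = -6 - 22t for integer t.
-34 ≤ 5 + 7t ≤ -4 gives t ∈ [-5, -2], which is 4 values.

4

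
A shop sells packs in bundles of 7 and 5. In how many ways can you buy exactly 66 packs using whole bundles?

Need nonnegative integers with 7j + 5k = 66.
gcd(7, 5) = 1, and 7·(-2) + 5·(3) = 1.
So (j₀, k₀) = (-132, 198); general j = -132 + 5t, k = 198 - 7t.
j ≥ 0 ⇒ t ≥ 27; k ≥ 0 ⇒ t ≤ 28. That's 2 values of t.

2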